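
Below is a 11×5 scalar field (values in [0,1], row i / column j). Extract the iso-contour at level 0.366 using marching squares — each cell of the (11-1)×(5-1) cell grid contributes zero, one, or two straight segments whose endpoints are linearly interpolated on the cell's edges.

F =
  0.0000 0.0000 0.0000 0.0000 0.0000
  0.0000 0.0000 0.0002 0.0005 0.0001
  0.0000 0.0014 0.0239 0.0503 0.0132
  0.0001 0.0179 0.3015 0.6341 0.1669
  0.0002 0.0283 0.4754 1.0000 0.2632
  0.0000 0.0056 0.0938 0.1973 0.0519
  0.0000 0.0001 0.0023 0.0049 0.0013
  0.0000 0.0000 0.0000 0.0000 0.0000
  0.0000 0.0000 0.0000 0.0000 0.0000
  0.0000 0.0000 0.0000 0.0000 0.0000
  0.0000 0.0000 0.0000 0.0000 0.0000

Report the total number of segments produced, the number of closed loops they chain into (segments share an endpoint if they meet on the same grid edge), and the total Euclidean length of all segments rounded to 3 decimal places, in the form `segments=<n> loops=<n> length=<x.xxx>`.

cell (2,2): code 0100 → (2.541,3.000)–(3.000,2.194)
cell (2,3): code 1000 → (3.000,3.574)–(2.541,3.000)
cell (3,1): code 0100 → (3.371,2.000)–(4.000,1.755)
cell (3,2): code 1110 → (3.000,2.194)–(3.371,2.000)
cell (3,3): code 1001 → (4.000,3.860)–(3.000,3.574)
cell (4,1): code 0010 → (4.000,1.755)–(4.287,2.000)
cell (4,2): code 0011 → (4.287,2.000)–(4.790,3.000)
cell (4,3): code 0001 → (4.790,3.000)–(4.000,3.860)
total: 8 segments, chained into 1 closed loop(s), length Σ = 6.460878

segments=8 loops=1 length=6.461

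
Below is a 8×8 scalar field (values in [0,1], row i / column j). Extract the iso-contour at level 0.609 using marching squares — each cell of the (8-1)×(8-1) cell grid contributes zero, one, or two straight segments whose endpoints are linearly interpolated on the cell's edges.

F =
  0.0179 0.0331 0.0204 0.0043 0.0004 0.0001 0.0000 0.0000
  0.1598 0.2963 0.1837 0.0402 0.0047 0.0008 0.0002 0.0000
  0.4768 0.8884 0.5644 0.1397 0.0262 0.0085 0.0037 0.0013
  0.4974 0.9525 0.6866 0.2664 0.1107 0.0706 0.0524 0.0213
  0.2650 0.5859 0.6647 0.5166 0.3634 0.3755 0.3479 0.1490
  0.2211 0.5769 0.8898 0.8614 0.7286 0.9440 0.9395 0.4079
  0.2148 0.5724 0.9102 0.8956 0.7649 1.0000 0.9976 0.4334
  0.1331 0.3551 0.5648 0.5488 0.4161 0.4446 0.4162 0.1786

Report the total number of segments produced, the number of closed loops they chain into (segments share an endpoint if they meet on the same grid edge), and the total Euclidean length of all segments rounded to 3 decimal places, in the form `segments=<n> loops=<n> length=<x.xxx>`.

cell (1,0): code 0100 → (1.528,1.000)–(2.000,0.321)
cell (1,1): code 1000 → (2.000,1.862)–(1.528,1.000)
cell (2,0): code 0110 → (2.000,0.321)–(3.000,0.245)
cell (2,1): code 1101 → (2.365,2.000)–(2.000,1.862)
cell (2,2): code 1000 → (3.000,2.185)–(2.365,2.000)
cell (3,0): code 0010 → (3.000,0.245)–(3.937,1.000)
cell (3,1): code 0111 → (3.937,1.000)–(4.000,1.293)
cell (3,2): code 1001 → (4.000,2.376)–(3.000,2.185)
cell (4,1): code 0110 → (4.000,1.293)–(5.000,1.103)
cell (4,2): code 1101 → (4.268,3.000)–(4.000,2.376)
cell (4,3): code 1100 → (4.673,4.000)–(4.268,3.000)
cell (4,4): code 1100 → (4.411,5.000)–(4.673,4.000)
cell (4,5): code 1100 → (4.441,6.000)–(4.411,5.000)
cell (4,6): code 1000 → (5.000,6.622)–(4.441,6.000)
cell (5,1): code 0110 → (5.000,1.103)–(6.000,1.108)
cell (5,6): code 1001 → (6.000,6.689)–(5.000,6.622)
cell (6,1): code 0010 → (6.000,1.108)–(6.872,2.000)
cell (6,2): code 0011 → (6.872,2.000)–(6.826,3.000)
cell (6,3): code 0011 → (6.826,3.000)–(6.447,4.000)
cell (6,4): code 0011 → (6.447,4.000)–(6.704,5.000)
cell (6,5): code 0011 → (6.704,5.000)–(6.668,6.000)
cell (6,6): code 0001 → (6.668,6.000)–(6.000,6.689)
total: 22 segments, chained into 1 closed loop(s), length Σ = 20.343886

segments=22 loops=1 length=20.344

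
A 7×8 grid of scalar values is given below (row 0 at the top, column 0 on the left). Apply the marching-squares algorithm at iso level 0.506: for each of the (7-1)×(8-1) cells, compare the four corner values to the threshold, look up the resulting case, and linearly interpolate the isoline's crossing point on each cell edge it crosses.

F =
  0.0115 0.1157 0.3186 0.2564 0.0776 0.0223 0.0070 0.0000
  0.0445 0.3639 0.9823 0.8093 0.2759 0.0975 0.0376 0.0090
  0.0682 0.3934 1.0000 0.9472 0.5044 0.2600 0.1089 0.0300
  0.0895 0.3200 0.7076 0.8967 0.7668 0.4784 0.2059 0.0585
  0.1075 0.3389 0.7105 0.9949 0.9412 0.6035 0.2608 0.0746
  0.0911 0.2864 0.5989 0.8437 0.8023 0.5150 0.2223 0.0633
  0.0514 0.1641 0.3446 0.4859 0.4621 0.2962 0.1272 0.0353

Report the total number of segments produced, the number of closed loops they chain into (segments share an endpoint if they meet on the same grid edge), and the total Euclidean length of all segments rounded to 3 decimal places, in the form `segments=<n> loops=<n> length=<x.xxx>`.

segments=18 loops=1 length=15.452

cell (0,1): code 0100 → (0.282,2.000)–(1.000,1.230)
cell (0,2): code 1100 → (0.451,3.000)–(0.282,2.000)
cell (0,3): code 1000 → (1.000,3.569)–(0.451,3.000)
cell (1,1): code 0110 → (1.000,1.230)–(2.000,1.186)
cell (1,3): code 1001 → (2.000,3.996)–(1.000,3.569)
cell (2,1): code 0110 → (2.000,1.186)–(3.000,1.480)
cell (2,3): code 1101 → (2.006,4.000)–(2.000,3.996)
cell (2,4): code 1000 → (3.000,4.904)–(2.006,4.000)
cell (3,1): code 0110 → (3.000,1.480)–(4.000,1.450)
cell (3,4): code 1101 → (3.221,5.000)–(3.000,4.904)
cell (3,5): code 1000 → (4.000,5.285)–(3.221,5.000)
cell (4,1): code 0110 → (4.000,1.450)–(5.000,1.703)
cell (4,5): code 1001 → (5.000,5.031)–(4.000,5.285)
cell (5,1): code 0010 → (5.000,1.703)–(5.365,2.000)
cell (5,2): code 0011 → (5.365,2.000)–(5.944,3.000)
cell (5,3): code 0011 → (5.944,3.000)–(5.871,4.000)
cell (5,4): code 0011 → (5.871,4.000)–(5.041,5.000)
cell (5,5): code 0001 → (5.041,5.000)–(5.000,5.031)
total: 18 segments, chained into 1 closed loop(s), length Σ = 15.452426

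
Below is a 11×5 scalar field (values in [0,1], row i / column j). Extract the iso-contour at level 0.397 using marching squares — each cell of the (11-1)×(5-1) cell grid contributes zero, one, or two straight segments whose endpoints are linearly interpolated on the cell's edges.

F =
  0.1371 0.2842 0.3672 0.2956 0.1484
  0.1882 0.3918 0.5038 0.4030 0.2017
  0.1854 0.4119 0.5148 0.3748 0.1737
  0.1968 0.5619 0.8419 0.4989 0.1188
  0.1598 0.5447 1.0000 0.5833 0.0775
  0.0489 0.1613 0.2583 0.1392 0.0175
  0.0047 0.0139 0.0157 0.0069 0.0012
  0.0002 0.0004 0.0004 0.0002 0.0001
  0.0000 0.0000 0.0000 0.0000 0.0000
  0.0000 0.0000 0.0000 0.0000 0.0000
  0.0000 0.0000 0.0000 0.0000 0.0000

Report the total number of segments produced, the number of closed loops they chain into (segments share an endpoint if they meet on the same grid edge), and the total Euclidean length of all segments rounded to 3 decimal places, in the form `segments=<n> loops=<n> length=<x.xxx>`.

cell (0,1): code 0100 → (0.218,2.000)–(1.000,1.046)
cell (0,2): code 1100 → (0.944,3.000)–(0.218,2.000)
cell (0,3): code 1000 → (1.000,3.030)–(0.944,3.000)
cell (1,0): code 0100 → (1.259,1.000)–(2.000,0.934)
cell (1,1): code 1110 → (1.000,1.046)–(1.259,1.000)
cell (1,2): code 1011 → (2.000,2.841)–(1.213,3.000)
cell (1,3): code 0001 → (1.213,3.000)–(1.000,3.030)
cell (2,0): code 0110 → (2.000,0.934)–(3.000,0.548)
cell (2,2): code 1101 → (2.179,3.000)–(2.000,2.841)
cell (2,3): code 1000 → (3.000,3.268)–(2.179,3.000)
cell (3,0): code 0110 → (3.000,0.548)–(4.000,0.616)
cell (3,3): code 1001 → (4.000,3.368)–(3.000,3.268)
cell (4,0): code 0010 → (4.000,0.616)–(4.385,1.000)
cell (4,1): code 0011 → (4.385,1.000)–(4.813,2.000)
cell (4,2): code 0011 → (4.813,2.000)–(4.420,3.000)
cell (4,3): code 0001 → (4.420,3.000)–(4.000,3.368)
total: 16 segments, chained into 1 closed loop(s), length Σ = 12.003395

segments=16 loops=1 length=12.003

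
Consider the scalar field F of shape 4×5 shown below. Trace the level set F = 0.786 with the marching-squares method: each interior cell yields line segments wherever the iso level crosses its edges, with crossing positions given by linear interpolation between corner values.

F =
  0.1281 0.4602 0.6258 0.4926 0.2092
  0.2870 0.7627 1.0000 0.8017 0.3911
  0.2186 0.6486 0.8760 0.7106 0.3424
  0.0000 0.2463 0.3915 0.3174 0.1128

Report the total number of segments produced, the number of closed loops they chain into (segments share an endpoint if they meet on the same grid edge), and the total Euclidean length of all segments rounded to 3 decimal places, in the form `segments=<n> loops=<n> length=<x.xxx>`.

segments=8 loops=1 length=5.513

cell (0,1): code 0100 → (0.428,2.000)–(1.000,1.098)
cell (0,2): code 1100 → (0.949,3.000)–(0.428,2.000)
cell (0,3): code 1000 → (1.000,3.038)–(0.949,3.000)
cell (1,1): code 0110 → (1.000,1.098)–(2.000,1.604)
cell (1,2): code 1011 → (2.000,2.544)–(1.172,3.000)
cell (1,3): code 0001 → (1.172,3.000)–(1.000,3.038)
cell (2,1): code 0010 → (2.000,1.604)–(2.186,2.000)
cell (2,2): code 0001 → (2.186,2.000)–(2.000,2.544)
total: 8 segments, chained into 1 closed loop(s), length Σ = 5.513406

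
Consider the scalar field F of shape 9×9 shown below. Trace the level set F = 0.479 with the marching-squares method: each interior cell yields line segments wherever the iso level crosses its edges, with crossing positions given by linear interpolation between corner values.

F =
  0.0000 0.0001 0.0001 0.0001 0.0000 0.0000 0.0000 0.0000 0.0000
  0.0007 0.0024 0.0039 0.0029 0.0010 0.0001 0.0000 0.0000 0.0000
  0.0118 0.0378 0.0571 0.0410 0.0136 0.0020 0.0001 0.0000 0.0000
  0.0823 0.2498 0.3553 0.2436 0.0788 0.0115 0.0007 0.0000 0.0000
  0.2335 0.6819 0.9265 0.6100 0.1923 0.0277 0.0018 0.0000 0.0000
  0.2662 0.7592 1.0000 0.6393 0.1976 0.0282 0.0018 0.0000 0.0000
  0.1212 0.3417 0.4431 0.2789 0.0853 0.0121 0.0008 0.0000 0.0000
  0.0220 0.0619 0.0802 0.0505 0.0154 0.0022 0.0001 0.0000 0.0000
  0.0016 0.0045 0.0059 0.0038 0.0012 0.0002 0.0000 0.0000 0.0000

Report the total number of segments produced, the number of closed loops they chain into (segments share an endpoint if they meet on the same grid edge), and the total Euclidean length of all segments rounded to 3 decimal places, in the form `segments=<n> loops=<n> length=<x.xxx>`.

segments=10 loops=1 length=8.872

cell (3,0): code 0100 → (3.530,1.000)–(4.000,0.548)
cell (3,1): code 1100 → (3.217,2.000)–(3.530,1.000)
cell (3,2): code 1100 → (3.642,3.000)–(3.217,2.000)
cell (3,3): code 1000 → (4.000,3.314)–(3.642,3.000)
cell (4,0): code 0110 → (4.000,0.548)–(5.000,0.432)
cell (4,3): code 1001 → (5.000,3.363)–(4.000,3.314)
cell (5,0): code 0010 → (5.000,0.432)–(5.671,1.000)
cell (5,1): code 0011 → (5.671,1.000)–(5.936,2.000)
cell (5,2): code 0011 → (5.936,2.000)–(5.445,3.000)
cell (5,3): code 0001 → (5.445,3.000)–(5.000,3.363)
total: 10 segments, chained into 1 closed loop(s), length Σ = 8.872439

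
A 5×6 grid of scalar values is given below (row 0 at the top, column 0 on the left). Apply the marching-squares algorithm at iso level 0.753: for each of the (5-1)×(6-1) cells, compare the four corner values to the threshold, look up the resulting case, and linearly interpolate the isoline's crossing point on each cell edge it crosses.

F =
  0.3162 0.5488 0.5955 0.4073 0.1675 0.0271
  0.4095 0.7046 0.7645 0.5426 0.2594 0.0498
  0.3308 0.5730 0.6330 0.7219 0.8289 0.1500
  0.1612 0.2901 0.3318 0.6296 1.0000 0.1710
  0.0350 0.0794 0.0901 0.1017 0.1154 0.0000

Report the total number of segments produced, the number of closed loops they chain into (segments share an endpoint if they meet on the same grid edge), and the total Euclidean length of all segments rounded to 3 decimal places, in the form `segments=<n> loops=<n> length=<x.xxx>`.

cell (0,1): code 0100 → (0.932,2.000)–(1.000,1.808)
cell (0,2): code 1000 → (1.000,2.052)–(0.932,2.000)
cell (1,1): code 0010 → (1.000,1.808)–(1.087,2.000)
cell (1,2): code 0001 → (1.087,2.000)–(1.000,2.052)
cell (1,3): code 0100 → (1.867,4.000)–(2.000,3.291)
cell (1,4): code 1000 → (2.000,4.112)–(1.867,4.000)
cell (2,3): code 0110 → (2.000,3.291)–(3.000,3.333)
cell (2,4): code 1001 → (3.000,4.298)–(2.000,4.112)
cell (3,3): code 0010 → (3.000,3.333)–(3.279,4.000)
cell (3,4): code 0001 → (3.279,4.000)–(3.000,4.298)
total: 10 segments, chained into 2 closed loop(s), length Σ = 4.646923

segments=10 loops=2 length=4.647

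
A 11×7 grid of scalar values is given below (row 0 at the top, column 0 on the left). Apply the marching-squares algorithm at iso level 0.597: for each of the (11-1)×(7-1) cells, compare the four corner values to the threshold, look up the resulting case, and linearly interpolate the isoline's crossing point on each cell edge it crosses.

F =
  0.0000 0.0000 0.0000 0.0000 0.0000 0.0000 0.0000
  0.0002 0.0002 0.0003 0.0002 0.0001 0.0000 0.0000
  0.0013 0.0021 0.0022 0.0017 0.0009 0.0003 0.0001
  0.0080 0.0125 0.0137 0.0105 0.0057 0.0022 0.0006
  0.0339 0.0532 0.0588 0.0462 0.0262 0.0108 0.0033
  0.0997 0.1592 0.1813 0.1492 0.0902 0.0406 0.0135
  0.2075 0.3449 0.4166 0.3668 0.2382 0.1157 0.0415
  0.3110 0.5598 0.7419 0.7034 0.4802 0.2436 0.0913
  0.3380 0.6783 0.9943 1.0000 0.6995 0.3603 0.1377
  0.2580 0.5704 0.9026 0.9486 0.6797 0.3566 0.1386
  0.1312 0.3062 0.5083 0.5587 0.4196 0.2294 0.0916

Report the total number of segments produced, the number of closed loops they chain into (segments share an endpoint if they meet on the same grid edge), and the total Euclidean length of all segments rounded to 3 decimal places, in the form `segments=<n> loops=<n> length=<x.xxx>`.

cell (6,1): code 0100 → (6.555,2.000)–(7.000,1.204)
cell (6,2): code 1100 → (6.684,3.000)–(6.555,2.000)
cell (6,3): code 1000 → (7.000,3.477)–(6.684,3.000)
cell (7,0): code 0100 → (7.314,1.000)–(8.000,0.761)
cell (7,1): code 1110 → (7.000,1.204)–(7.314,1.000)
cell (7,3): code 1101 → (7.533,4.000)–(7.000,3.477)
cell (7,4): code 1000 → (8.000,4.302)–(7.533,4.000)
cell (8,0): code 0010 → (8.000,0.761)–(8.753,1.000)
cell (8,1): code 0111 → (8.753,1.000)–(9.000,1.080)
cell (8,4): code 1001 → (9.000,4.256)–(8.000,4.302)
cell (9,1): code 0010 → (9.000,1.080)–(9.775,2.000)
cell (9,2): code 0011 → (9.775,2.000)–(9.902,3.000)
cell (9,3): code 0011 → (9.902,3.000)–(9.318,4.000)
cell (9,4): code 0001 → (9.318,4.000)–(9.000,4.256)
total: 14 segments, chained into 1 closed loop(s), length Σ = 10.724214

segments=14 loops=1 length=10.724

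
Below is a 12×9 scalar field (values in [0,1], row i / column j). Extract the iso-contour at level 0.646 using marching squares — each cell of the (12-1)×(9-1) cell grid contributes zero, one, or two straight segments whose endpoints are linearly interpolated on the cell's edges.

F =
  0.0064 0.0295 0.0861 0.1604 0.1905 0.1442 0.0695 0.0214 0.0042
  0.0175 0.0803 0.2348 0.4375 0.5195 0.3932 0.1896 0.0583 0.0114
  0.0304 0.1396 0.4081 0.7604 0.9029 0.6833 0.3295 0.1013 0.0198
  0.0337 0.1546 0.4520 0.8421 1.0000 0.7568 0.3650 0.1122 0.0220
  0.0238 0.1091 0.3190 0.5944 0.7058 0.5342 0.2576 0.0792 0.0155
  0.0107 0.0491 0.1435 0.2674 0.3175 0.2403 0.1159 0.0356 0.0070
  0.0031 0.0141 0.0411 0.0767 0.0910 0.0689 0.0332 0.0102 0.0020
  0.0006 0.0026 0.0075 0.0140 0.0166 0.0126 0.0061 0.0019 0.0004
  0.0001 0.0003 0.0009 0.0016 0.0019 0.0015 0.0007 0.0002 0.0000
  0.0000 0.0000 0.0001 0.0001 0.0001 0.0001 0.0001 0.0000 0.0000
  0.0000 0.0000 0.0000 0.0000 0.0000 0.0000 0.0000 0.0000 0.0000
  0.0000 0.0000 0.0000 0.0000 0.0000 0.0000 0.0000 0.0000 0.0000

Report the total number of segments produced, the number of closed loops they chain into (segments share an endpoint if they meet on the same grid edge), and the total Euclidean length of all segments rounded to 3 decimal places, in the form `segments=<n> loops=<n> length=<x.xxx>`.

cell (1,2): code 0100 → (1.646,3.000)–(2.000,2.675)
cell (1,3): code 1100 → (1.330,4.000)–(1.646,3.000)
cell (1,4): code 1100 → (1.871,5.000)–(1.330,4.000)
cell (1,5): code 1000 → (2.000,5.105)–(1.871,5.000)
cell (2,2): code 0110 → (2.000,2.675)–(3.000,2.497)
cell (2,5): code 1001 → (3.000,5.283)–(2.000,5.105)
cell (3,2): code 0010 → (3.000,2.497)–(3.792,3.000)
cell (3,3): code 0111 → (3.792,3.000)–(4.000,3.463)
cell (3,4): code 1011 → (4.000,4.348)–(3.498,5.000)
cell (3,5): code 0001 → (3.498,5.000)–(3.000,5.283)
cell (4,3): code 0010 → (4.000,3.463)–(4.154,4.000)
cell (4,4): code 0001 → (4.154,4.000)–(4.000,4.348)
total: 12 segments, chained into 1 closed loop(s), length Σ = 8.644292

segments=12 loops=1 length=8.644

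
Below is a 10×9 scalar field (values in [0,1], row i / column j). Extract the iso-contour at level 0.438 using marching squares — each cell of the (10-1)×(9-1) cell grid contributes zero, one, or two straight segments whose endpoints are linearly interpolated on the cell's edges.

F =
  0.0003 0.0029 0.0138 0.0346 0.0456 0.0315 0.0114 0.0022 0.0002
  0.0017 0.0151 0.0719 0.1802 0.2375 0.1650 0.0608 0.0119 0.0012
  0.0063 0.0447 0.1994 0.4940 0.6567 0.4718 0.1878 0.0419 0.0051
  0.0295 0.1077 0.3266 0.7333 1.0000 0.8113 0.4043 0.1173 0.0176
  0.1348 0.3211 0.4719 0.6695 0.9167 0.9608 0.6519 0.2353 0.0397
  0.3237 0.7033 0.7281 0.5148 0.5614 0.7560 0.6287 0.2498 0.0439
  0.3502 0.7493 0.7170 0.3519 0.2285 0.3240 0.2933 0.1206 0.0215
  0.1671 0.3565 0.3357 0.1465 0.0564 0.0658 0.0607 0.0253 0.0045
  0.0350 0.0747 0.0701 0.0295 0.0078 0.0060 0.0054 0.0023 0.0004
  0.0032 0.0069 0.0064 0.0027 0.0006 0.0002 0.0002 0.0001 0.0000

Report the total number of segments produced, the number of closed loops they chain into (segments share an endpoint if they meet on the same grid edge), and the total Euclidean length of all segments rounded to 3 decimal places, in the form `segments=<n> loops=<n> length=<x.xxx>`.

segments=22 loops=1 length=18.693

cell (1,2): code 0100 → (1.822,3.000)–(2.000,2.810)
cell (1,3): code 1100 → (1.478,4.000)–(1.822,3.000)
cell (1,4): code 1100 → (1.890,5.000)–(1.478,4.000)
cell (1,5): code 1000 → (2.000,5.119)–(1.890,5.000)
cell (2,2): code 0110 → (2.000,2.810)–(3.000,2.274)
cell (2,5): code 1001 → (3.000,5.917)–(2.000,5.119)
cell (3,1): code 0100 → (3.767,2.000)–(4.000,1.775)
cell (3,2): code 1110 → (3.000,2.274)–(3.767,2.000)
cell (3,5): code 1101 → (3.136,6.000)–(3.000,5.917)
cell (3,6): code 1000 → (4.000,6.513)–(3.136,6.000)
cell (4,0): code 0100 → (4.306,1.000)–(5.000,0.301)
cell (4,1): code 1110 → (4.000,1.775)–(4.306,1.000)
cell (4,6): code 1001 → (5.000,6.503)–(4.000,6.513)
cell (5,0): code 0110 → (5.000,0.301)–(6.000,0.220)
cell (5,2): code 1011 → (6.000,2.764)–(5.471,3.000)
cell (5,3): code 0011 → (5.471,3.000)–(5.371,4.000)
cell (5,4): code 0011 → (5.371,4.000)–(5.736,5.000)
cell (5,5): code 0011 → (5.736,5.000)–(5.569,6.000)
cell (5,6): code 0001 → (5.569,6.000)–(5.000,6.503)
cell (6,0): code 0010 → (6.000,0.220)–(6.793,1.000)
cell (6,1): code 0011 → (6.793,1.000)–(6.732,2.000)
cell (6,2): code 0001 → (6.732,2.000)–(6.000,2.764)
total: 22 segments, chained into 1 closed loop(s), length Σ = 18.693365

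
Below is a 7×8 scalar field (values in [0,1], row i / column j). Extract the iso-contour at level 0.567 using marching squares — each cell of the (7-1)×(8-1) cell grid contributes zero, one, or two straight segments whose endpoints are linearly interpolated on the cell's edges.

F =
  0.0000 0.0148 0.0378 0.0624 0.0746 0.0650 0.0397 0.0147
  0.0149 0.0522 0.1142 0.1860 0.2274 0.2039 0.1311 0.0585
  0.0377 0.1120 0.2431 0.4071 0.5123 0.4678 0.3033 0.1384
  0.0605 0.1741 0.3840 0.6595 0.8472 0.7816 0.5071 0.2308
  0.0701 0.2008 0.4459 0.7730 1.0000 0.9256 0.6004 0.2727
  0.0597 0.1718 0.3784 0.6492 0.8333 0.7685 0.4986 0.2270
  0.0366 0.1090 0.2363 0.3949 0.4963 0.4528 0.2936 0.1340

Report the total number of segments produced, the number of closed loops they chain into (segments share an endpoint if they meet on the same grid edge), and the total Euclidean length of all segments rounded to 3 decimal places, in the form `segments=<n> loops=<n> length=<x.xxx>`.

cell (2,2): code 0100 → (2.634,3.000)–(3.000,2.664)
cell (2,3): code 1100 → (2.163,4.000)–(2.634,3.000)
cell (2,4): code 1100 → (2.316,5.000)–(2.163,4.000)
cell (2,5): code 1000 → (3.000,5.782)–(2.316,5.000)
cell (3,2): code 0110 → (3.000,2.664)–(4.000,2.370)
cell (3,5): code 1101 → (3.642,6.000)–(3.000,5.782)
cell (3,6): code 1000 → (4.000,6.102)–(3.642,6.000)
cell (4,2): code 0110 → (4.000,2.370)–(5.000,2.696)
cell (4,5): code 1011 → (5.000,5.747)–(4.328,6.000)
cell (4,6): code 0001 → (4.328,6.000)–(4.000,6.102)
cell (5,2): code 0010 → (5.000,2.696)–(5.323,3.000)
cell (5,3): code 0011 → (5.323,3.000)–(5.790,4.000)
cell (5,4): code 0011 → (5.790,4.000)–(5.638,5.000)
cell (5,5): code 0001 → (5.638,5.000)–(5.000,5.747)
total: 14 segments, chained into 1 closed loop(s), length Σ = 11.399288

segments=14 loops=1 length=11.399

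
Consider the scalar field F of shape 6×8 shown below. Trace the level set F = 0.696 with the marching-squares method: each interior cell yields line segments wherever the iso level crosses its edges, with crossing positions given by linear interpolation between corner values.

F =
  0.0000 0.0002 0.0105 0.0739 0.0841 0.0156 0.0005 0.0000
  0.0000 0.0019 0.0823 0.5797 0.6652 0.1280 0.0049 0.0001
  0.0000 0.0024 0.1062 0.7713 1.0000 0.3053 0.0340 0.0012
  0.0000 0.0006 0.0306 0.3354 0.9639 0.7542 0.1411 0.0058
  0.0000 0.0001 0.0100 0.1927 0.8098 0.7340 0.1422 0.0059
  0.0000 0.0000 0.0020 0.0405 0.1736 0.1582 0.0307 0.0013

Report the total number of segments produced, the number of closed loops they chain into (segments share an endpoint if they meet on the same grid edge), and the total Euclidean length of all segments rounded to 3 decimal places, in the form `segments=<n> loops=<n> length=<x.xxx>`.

segments=12 loops=1 length=8.337

cell (1,2): code 0100 → (1.607,3.000)–(2.000,2.887)
cell (1,3): code 1100 → (1.092,4.000)–(1.607,3.000)
cell (1,4): code 1000 → (2.000,4.438)–(1.092,4.000)
cell (2,2): code 0010 → (2.000,2.887)–(2.173,3.000)
cell (2,3): code 0111 → (2.173,3.000)–(3.000,3.574)
cell (2,4): code 1101 → (2.870,5.000)–(2.000,4.438)
cell (2,5): code 1000 → (3.000,5.095)–(2.870,5.000)
cell (3,3): code 0110 → (3.000,3.574)–(4.000,3.816)
cell (3,5): code 1001 → (4.000,5.064)–(3.000,5.095)
cell (4,3): code 0010 → (4.000,3.816)–(4.179,4.000)
cell (4,4): code 0011 → (4.179,4.000)–(4.066,5.000)
cell (4,5): code 0001 → (4.066,5.000)–(4.000,5.064)
total: 12 segments, chained into 1 closed loop(s), length Σ = 8.336619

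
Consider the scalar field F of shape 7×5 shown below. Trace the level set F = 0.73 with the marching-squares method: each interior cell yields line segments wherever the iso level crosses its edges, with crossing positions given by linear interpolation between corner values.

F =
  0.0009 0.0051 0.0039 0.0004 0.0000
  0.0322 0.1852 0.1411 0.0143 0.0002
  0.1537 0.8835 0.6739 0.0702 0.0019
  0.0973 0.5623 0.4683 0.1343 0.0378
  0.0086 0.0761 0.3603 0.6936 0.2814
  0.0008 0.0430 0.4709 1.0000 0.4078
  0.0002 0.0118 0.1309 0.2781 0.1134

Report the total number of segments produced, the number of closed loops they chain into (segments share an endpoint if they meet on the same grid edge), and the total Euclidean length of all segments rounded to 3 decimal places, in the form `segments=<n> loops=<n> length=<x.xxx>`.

segments=8 loops=2 length=5.698

cell (1,0): code 0100 → (1.780,1.000)–(2.000,0.790)
cell (1,1): code 1000 → (2.000,1.732)–(1.780,1.000)
cell (2,0): code 0010 → (2.000,0.790)–(2.478,1.000)
cell (2,1): code 0001 → (2.478,1.000)–(2.000,1.732)
cell (4,2): code 0100 → (4.119,3.000)–(5.000,2.490)
cell (4,3): code 1000 → (5.000,3.456)–(4.119,3.000)
cell (5,2): code 0010 → (5.000,2.490)–(5.374,3.000)
cell (5,3): code 0001 → (5.374,3.000)–(5.000,3.456)
total: 8 segments, chained into 2 closed loop(s), length Σ = 5.698327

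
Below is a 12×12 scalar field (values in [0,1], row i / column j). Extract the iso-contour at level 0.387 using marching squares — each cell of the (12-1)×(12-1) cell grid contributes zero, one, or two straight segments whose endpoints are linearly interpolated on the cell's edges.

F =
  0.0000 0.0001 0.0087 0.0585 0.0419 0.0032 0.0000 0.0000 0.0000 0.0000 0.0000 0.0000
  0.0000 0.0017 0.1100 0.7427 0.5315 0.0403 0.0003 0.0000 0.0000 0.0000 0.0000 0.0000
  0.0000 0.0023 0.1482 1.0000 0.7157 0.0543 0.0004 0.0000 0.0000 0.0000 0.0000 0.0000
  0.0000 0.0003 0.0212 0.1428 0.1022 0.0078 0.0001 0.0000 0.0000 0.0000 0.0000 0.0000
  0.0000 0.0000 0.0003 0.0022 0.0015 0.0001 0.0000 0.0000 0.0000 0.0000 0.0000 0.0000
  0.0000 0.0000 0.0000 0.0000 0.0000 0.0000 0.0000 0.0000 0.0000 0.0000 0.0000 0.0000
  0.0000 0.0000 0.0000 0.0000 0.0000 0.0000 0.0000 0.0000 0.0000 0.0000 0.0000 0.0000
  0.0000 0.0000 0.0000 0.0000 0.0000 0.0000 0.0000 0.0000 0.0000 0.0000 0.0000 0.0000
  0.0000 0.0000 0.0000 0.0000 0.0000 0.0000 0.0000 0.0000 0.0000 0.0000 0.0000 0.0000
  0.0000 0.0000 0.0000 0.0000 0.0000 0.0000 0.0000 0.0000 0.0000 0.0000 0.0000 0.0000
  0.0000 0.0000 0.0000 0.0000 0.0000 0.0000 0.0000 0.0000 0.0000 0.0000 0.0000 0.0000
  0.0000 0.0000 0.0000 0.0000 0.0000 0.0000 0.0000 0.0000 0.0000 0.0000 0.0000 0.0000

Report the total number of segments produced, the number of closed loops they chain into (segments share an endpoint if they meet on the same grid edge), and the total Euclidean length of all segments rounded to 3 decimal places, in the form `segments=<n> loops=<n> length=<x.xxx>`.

cell (0,2): code 0100 → (0.480,3.000)–(1.000,2.438)
cell (0,3): code 1100 → (0.705,4.000)–(0.480,3.000)
cell (0,4): code 1000 → (1.000,4.294)–(0.705,4.000)
cell (1,2): code 0110 → (1.000,2.438)–(2.000,2.280)
cell (1,4): code 1001 → (2.000,4.497)–(1.000,4.294)
cell (2,2): code 0010 → (2.000,2.280)–(2.715,3.000)
cell (2,3): code 0011 → (2.715,3.000)–(2.536,4.000)
cell (2,4): code 0001 → (2.536,4.000)–(2.000,4.497)
total: 8 segments, chained into 1 closed loop(s), length Σ = 7.001333

segments=8 loops=1 length=7.001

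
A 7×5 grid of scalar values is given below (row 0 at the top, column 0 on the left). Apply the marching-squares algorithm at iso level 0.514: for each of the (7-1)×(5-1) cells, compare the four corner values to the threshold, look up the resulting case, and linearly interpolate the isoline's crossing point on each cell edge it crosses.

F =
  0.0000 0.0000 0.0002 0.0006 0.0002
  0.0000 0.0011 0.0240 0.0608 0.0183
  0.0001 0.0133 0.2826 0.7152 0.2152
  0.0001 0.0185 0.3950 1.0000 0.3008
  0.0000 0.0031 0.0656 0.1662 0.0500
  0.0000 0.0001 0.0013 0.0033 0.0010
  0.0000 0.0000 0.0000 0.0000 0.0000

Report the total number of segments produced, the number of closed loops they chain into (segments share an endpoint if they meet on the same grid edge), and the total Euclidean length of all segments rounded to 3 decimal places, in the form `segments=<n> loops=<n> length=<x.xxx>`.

cell (1,2): code 0100 → (1.693,3.000)–(2.000,2.535)
cell (1,3): code 1000 → (2.000,3.402)–(1.693,3.000)
cell (2,2): code 0110 → (2.000,2.535)–(3.000,2.197)
cell (2,3): code 1001 → (3.000,3.695)–(2.000,3.402)
cell (3,2): code 0010 → (3.000,2.197)–(3.583,3.000)
cell (3,3): code 0001 → (3.583,3.000)–(3.000,3.695)
total: 6 segments, chained into 1 closed loop(s), length Σ = 5.061163

segments=6 loops=1 length=5.061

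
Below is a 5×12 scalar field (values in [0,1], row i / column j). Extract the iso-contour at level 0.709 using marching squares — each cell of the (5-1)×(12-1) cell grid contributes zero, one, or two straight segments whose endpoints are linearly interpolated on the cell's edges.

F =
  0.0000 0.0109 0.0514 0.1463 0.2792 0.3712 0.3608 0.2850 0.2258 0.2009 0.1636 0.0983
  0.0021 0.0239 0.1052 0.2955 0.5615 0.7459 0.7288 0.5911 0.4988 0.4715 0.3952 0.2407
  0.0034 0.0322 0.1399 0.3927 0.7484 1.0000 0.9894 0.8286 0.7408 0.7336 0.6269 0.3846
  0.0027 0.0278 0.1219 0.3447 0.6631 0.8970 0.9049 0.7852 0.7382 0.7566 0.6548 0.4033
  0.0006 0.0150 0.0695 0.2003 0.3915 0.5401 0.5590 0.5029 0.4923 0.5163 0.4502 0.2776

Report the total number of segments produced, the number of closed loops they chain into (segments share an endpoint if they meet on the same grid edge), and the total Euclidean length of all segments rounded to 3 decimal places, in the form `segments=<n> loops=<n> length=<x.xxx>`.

cell (0,4): code 0100 → (0.902,5.000)–(1.000,4.800)
cell (0,5): code 1100 → (0.946,6.000)–(0.902,5.000)
cell (0,6): code 1000 → (1.000,6.144)–(0.946,6.000)
cell (1,3): code 0100 → (1.789,4.000)–(2.000,3.889)
cell (1,4): code 1110 → (1.000,4.800)–(1.789,4.000)
cell (1,6): code 1101 → (1.496,7.000)–(1.000,6.144)
cell (1,7): code 1100 → (1.869,8.000)–(1.496,7.000)
cell (1,8): code 1100 → (1.906,9.000)–(1.869,8.000)
cell (1,9): code 1000 → (2.000,9.231)–(1.906,9.000)
cell (2,3): code 0010 → (2.000,3.889)–(2.462,4.000)
cell (2,4): code 0111 → (2.462,4.000)–(3.000,4.196)
cell (2,9): code 1001 → (3.000,9.468)–(2.000,9.231)
cell (3,4): code 0010 → (3.000,4.196)–(3.527,5.000)
cell (3,5): code 0011 → (3.527,5.000)–(3.566,6.000)
cell (3,6): code 0011 → (3.566,6.000)–(3.270,7.000)
cell (3,7): code 0011 → (3.270,7.000)–(3.119,8.000)
cell (3,8): code 0011 → (3.119,8.000)–(3.198,9.000)
cell (3,9): code 0001 → (3.198,9.000)–(3.000,9.468)
total: 18 segments, chained into 1 closed loop(s), length Σ = 13.648291

segments=18 loops=1 length=13.648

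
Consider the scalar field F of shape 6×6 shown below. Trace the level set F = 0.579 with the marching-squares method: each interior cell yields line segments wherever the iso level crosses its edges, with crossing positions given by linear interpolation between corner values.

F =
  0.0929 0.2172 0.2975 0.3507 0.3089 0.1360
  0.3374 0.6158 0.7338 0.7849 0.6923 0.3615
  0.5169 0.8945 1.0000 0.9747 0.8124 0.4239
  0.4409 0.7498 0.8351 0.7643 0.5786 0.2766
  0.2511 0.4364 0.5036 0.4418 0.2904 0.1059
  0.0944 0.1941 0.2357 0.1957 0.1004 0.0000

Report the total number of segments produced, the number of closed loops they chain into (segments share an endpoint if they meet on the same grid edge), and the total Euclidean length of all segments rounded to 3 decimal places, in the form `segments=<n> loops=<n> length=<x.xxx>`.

segments=14 loops=1 length=12.106

cell (0,0): code 0100 → (0.908,1.000)–(1.000,0.868)
cell (0,1): code 1100 → (0.645,2.000)–(0.908,1.000)
cell (0,2): code 1100 → (0.526,3.000)–(0.645,2.000)
cell (0,3): code 1100 → (0.704,4.000)–(0.526,3.000)
cell (0,4): code 1000 → (1.000,4.343)–(0.704,4.000)
cell (1,0): code 0110 → (1.000,0.868)–(2.000,0.164)
cell (1,4): code 1001 → (2.000,4.601)–(1.000,4.343)
cell (2,0): code 0110 → (2.000,0.164)–(3.000,0.447)
cell (2,3): code 1011 → (3.000,3.998)–(2.998,4.000)
cell (2,4): code 0001 → (2.998,4.000)–(2.000,4.601)
cell (3,0): code 0010 → (3.000,0.447)–(3.545,1.000)
cell (3,1): code 0011 → (3.545,1.000)–(3.773,2.000)
cell (3,2): code 0011 → (3.773,2.000)–(3.575,3.000)
cell (3,3): code 0001 → (3.575,3.000)–(3.000,3.998)
total: 14 segments, chained into 1 closed loop(s), length Σ = 12.105643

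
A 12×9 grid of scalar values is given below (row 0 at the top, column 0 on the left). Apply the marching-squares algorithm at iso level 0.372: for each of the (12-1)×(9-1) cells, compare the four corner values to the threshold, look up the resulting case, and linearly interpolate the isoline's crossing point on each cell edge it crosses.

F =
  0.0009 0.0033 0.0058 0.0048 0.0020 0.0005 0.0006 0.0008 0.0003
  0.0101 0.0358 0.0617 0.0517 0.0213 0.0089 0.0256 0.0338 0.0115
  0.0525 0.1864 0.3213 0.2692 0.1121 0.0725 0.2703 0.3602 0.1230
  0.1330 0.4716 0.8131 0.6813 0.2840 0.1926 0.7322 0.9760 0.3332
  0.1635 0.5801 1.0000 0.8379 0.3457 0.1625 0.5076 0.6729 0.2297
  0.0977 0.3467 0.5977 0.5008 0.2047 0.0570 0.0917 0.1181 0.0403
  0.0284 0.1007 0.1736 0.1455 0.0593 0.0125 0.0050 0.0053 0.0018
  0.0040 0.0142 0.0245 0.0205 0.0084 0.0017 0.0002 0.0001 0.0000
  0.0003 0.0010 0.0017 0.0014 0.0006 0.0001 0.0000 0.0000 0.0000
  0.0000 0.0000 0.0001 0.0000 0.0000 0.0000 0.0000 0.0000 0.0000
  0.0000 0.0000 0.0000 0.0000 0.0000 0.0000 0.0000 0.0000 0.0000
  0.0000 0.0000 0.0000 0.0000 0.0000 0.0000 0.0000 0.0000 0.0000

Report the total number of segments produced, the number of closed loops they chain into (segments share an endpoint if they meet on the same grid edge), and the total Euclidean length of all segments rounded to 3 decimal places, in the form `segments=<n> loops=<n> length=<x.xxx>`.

cell (2,0): code 0100 → (2.651,1.000)–(3.000,0.706)
cell (2,1): code 1100 → (2.103,2.000)–(2.651,1.000)
cell (2,2): code 1100 → (2.249,3.000)–(2.103,2.000)
cell (2,3): code 1000 → (3.000,3.779)–(2.249,3.000)
cell (2,5): code 0100 → (2.220,6.000)–(3.000,5.332)
cell (2,6): code 1100 → (2.019,7.000)–(2.220,6.000)
cell (2,7): code 1000 → (3.000,7.940)–(2.019,7.000)
cell (3,0): code 0110 → (3.000,0.706)–(4.000,0.500)
cell (3,3): code 1001 → (4.000,3.947)–(3.000,3.779)
cell (3,5): code 0110 → (3.000,5.332)–(4.000,5.607)
cell (3,7): code 1001 → (4.000,7.679)–(3.000,7.940)
cell (4,0): code 0010 → (4.000,0.500)–(4.892,1.000)
cell (4,1): code 0111 → (4.892,1.000)–(5.000,1.101)
cell (4,3): code 1001 → (5.000,3.435)–(4.000,3.947)
cell (4,5): code 0010 → (4.000,5.607)–(4.326,6.000)
cell (4,6): code 0011 → (4.326,6.000)–(4.542,7.000)
cell (4,7): code 0001 → (4.542,7.000)–(4.000,7.679)
cell (5,1): code 0010 → (5.000,1.101)–(5.532,2.000)
cell (5,2): code 0011 → (5.532,2.000)–(5.363,3.000)
cell (5,3): code 0001 → (5.363,3.000)–(5.000,3.435)
total: 20 segments, chained into 2 closed loop(s), length Σ = 18.520311

segments=20 loops=2 length=18.520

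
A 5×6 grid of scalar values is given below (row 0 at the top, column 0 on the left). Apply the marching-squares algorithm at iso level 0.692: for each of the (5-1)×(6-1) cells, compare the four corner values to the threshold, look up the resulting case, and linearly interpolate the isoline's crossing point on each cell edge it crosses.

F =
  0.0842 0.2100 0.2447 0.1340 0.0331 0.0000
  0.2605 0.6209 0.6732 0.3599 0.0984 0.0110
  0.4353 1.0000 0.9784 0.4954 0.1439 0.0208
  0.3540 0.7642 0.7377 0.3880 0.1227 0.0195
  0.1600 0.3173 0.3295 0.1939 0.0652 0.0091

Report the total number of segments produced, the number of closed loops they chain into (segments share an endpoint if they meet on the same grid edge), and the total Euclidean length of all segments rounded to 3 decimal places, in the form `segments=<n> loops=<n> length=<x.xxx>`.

cell (1,0): code 0100 → (1.188,1.000)–(2.000,0.455)
cell (1,1): code 1100 → (1.062,2.000)–(1.188,1.000)
cell (1,2): code 1000 → (2.000,2.593)–(1.062,2.000)
cell (2,0): code 0110 → (2.000,0.455)–(3.000,0.824)
cell (2,2): code 1001 → (3.000,2.131)–(2.000,2.593)
cell (3,0): code 0010 → (3.000,0.824)–(3.162,1.000)
cell (3,1): code 0011 → (3.162,1.000)–(3.112,2.000)
cell (3,2): code 0001 → (3.112,2.000)–(3.000,2.131)
total: 8 segments, chained into 1 closed loop(s), length Σ = 6.676454

segments=8 loops=1 length=6.676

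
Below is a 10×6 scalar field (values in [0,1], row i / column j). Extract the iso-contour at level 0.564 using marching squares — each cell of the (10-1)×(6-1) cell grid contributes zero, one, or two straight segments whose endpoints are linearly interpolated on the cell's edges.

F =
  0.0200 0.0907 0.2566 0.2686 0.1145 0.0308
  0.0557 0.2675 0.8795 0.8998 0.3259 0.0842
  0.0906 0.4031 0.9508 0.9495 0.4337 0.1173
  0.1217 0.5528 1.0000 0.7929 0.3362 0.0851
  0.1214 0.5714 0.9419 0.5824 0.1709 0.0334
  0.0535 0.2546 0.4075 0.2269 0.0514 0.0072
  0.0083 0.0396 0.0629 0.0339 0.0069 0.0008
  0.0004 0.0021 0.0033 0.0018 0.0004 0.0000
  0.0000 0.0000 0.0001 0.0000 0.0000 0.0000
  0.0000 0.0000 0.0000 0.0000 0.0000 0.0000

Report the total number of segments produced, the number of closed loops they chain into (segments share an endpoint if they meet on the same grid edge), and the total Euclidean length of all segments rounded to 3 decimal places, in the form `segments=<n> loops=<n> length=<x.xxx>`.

cell (0,1): code 0100 → (0.493,2.000)–(1.000,1.484)
cell (0,2): code 1100 → (0.468,3.000)–(0.493,2.000)
cell (0,3): code 1000 → (1.000,3.585)–(0.468,3.000)
cell (1,1): code 0110 → (1.000,1.484)–(2.000,1.294)
cell (1,3): code 1001 → (2.000,3.747)–(1.000,3.585)
cell (2,1): code 0110 → (2.000,1.294)–(3.000,1.025)
cell (2,3): code 1001 → (3.000,3.501)–(2.000,3.747)
cell (3,0): code 0100 → (3.602,1.000)–(4.000,0.984)
cell (3,1): code 1110 → (3.000,1.025)–(3.602,1.000)
cell (3,3): code 1001 → (4.000,3.045)–(3.000,3.501)
cell (4,0): code 0010 → (4.000,0.984)–(4.023,1.000)
cell (4,1): code 0011 → (4.023,1.000)–(4.707,2.000)
cell (4,2): code 0011 → (4.707,2.000)–(4.052,3.000)
cell (4,3): code 0001 → (4.052,3.000)–(4.000,3.045)
total: 14 segments, chained into 1 closed loop(s), length Σ = 11.214440

segments=14 loops=1 length=11.214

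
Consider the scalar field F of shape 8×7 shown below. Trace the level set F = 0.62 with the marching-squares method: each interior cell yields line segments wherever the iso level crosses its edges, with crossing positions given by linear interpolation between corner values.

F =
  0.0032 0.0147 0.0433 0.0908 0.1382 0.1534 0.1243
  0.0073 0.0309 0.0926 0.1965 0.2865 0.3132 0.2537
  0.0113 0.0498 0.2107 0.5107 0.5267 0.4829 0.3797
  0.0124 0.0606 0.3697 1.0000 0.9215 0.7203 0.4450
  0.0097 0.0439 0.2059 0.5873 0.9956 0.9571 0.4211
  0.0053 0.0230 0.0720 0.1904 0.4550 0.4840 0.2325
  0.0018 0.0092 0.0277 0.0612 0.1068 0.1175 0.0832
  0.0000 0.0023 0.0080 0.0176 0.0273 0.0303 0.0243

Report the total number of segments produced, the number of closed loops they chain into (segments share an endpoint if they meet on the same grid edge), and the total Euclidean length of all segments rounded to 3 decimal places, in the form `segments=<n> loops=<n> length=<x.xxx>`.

segments=10 loops=1 length=8.949

cell (2,2): code 0100 → (2.223,3.000)–(3.000,2.397)
cell (2,3): code 1100 → (2.236,4.000)–(2.223,3.000)
cell (2,4): code 1100 → (2.578,5.000)–(2.236,4.000)
cell (2,5): code 1000 → (3.000,5.364)–(2.578,5.000)
cell (3,2): code 0010 → (3.000,2.397)–(3.921,3.000)
cell (3,3): code 0111 → (3.921,3.000)–(4.000,3.080)
cell (3,5): code 1001 → (4.000,5.629)–(3.000,5.364)
cell (4,3): code 0010 → (4.000,3.080)–(4.695,4.000)
cell (4,4): code 0011 → (4.695,4.000)–(4.713,5.000)
cell (4,5): code 0001 → (4.713,5.000)–(4.000,5.629)
total: 10 segments, chained into 1 closed loop(s), length Σ = 8.948744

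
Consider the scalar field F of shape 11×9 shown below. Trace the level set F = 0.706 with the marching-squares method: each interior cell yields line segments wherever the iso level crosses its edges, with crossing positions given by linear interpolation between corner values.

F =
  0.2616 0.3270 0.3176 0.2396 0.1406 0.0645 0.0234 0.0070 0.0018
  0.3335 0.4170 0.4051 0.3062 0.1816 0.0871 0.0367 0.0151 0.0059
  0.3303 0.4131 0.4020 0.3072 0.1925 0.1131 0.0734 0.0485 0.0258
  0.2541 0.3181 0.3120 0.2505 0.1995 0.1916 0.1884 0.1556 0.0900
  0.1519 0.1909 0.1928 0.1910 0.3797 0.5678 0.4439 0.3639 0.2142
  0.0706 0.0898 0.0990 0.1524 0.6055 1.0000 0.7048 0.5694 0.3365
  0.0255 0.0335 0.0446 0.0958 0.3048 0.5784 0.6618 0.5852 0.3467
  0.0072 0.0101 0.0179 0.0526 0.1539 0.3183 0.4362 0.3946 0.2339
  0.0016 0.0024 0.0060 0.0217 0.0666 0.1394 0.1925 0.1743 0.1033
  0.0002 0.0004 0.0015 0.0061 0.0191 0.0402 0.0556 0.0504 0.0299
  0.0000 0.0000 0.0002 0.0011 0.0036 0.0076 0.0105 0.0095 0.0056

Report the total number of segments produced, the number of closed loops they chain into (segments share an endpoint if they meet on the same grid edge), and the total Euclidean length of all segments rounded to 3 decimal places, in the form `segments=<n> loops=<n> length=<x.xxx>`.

segments=4 loops=1 length=4.452

cell (4,4): code 0100 → (4.320,5.000)–(5.000,4.255)
cell (4,5): code 1000 → (5.000,5.996)–(4.320,5.000)
cell (5,4): code 0010 → (5.000,4.255)–(5.697,5.000)
cell (5,5): code 0001 → (5.697,5.000)–(5.000,5.996)
total: 4 segments, chained into 1 closed loop(s), length Σ = 4.451523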